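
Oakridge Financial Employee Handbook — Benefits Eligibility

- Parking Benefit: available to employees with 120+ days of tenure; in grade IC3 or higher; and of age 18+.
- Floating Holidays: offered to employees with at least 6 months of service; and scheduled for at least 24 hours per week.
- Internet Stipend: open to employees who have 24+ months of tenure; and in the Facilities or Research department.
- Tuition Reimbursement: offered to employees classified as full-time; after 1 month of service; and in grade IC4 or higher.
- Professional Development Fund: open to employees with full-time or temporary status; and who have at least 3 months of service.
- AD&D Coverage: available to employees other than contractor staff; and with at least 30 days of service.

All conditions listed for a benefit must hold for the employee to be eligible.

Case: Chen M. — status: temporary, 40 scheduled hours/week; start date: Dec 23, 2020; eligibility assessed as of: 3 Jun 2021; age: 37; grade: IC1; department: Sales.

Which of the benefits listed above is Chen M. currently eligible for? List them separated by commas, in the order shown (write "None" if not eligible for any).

Service from Dec 23, 2020 to 3 Jun 2021: 162 days.
Parking Benefit — service 162 days ≥ 120 days ✓; grade IC1 < IC3 ✗ → not eligible.
Floating Holidays — service 162 days < 6 months (≈180 days) ✗ → not eligible.
Internet Stipend — service 162 days < 24 months (≈720 days) ✗ → not eligible.
Tuition Reimbursement — status temporary ✗ (requires full-time) → not eligible.
Professional Development Fund — status temporary ✓; service 162 days ≥ 3 months (≈90 days) ✓ → eligible.
AD&D Coverage — status temporary ✓ (not excluded); service 162 days ≥ 30 days ✓ → eligible.

Professional Development Fund, AD&D Coverage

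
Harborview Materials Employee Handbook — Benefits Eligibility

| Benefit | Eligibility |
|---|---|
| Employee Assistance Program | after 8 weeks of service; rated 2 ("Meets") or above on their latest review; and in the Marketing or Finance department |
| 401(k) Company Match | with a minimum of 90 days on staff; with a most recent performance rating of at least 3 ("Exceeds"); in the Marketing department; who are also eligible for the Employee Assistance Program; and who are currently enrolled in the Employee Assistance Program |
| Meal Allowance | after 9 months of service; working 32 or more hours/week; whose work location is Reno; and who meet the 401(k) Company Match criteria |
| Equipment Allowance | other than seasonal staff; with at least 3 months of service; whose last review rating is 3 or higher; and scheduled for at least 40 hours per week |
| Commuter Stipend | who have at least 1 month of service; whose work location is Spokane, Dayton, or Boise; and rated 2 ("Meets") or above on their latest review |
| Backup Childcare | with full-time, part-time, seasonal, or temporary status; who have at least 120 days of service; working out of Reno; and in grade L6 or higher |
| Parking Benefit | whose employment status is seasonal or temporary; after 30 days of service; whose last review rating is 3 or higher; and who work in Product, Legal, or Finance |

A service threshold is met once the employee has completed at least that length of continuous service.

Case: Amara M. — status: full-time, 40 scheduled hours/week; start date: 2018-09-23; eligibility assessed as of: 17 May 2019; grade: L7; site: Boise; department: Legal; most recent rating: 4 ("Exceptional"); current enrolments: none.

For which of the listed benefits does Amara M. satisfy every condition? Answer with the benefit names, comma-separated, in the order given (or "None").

Equipment Allowance, Commuter Stipend

Service from 2018-09-23 to 17 May 2019: 236 days.
Employee Assistance Program — service 236 days ≥ 8 weeks (≈56 days) ✓; rating 4 ≥ 2 ✓; dept Legal ✗ → not eligible.
401(k) Company Match — service 236 days ≥ 90 days ✓; rating 4 ≥ 3 ✓; dept Legal ✗ → not eligible.
Meal Allowance — service 236 days < 9 months (≈270 days) ✗ → not eligible.
Equipment Allowance — status full-time ✓ (not excluded); service 236 days ≥ 3 months (≈90 days) ✓; rating 4 ≥ 3 ✓; 40 hrs/wk ≥ 40 ✓ → eligible.
Commuter Stipend — service 236 days ≥ 1 month (≈30 days) ✓; site Boise ✓; rating 4 ≥ 2 ✓ → eligible.
Backup Childcare — status full-time ✓; service 236 days ≥ 120 days ✓; site Boise ✗ (not Reno) → not eligible.
Parking Benefit — status full-time ✗ (requires seasonal or temporary) → not eligible.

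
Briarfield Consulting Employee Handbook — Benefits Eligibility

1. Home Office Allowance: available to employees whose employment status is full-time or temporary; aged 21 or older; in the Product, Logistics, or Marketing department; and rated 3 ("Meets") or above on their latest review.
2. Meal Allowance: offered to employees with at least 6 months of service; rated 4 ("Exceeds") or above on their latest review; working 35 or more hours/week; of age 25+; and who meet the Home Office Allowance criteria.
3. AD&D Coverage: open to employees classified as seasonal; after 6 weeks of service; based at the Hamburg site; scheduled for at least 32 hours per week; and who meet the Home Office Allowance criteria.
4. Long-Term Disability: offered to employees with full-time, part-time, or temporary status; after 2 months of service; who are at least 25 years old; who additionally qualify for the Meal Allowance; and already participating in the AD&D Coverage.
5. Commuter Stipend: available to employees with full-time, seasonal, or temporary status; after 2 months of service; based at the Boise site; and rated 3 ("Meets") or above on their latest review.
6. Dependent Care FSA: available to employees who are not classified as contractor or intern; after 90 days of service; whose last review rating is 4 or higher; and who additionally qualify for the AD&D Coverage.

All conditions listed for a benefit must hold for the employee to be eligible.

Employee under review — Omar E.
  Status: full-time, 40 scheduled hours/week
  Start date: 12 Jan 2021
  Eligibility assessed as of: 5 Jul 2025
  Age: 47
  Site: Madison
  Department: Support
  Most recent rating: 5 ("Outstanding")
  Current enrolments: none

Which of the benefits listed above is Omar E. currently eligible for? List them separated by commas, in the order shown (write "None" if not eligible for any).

None

Service from 12 Jan 2021 to 5 Jul 2025: 1635 days.
Home Office Allowance — status full-time ✓; age 47 ≥ 21 ✓; dept Support ✗ → not eligible.
Meal Allowance — service 1635 days ≥ 6 months (≈180 days) ✓; rating 5 ≥ 4 ✓; 40 hrs/wk ≥ 35 ✓; age 47 ≥ 25 ✓; not eligible for Home Office Allowance ✗ → not eligible.
AD&D Coverage — status full-time ✗ (requires seasonal) → not eligible.
Long-Term Disability — status full-time ✓; service 1635 days ≥ 2 months (≈60 days) ✓; age 47 ≥ 25 ✓; not eligible for Meal Allowance ✗ → not eligible.
Commuter Stipend — status full-time ✓; service 1635 days ≥ 2 months (≈60 days) ✓; site Madison ✗ (not Boise) → not eligible.
Dependent Care FSA — status full-time ✓ (not excluded); service 1635 days ≥ 90 days ✓; rating 5 ≥ 4 ✓; not eligible for AD&D Coverage ✗ → not eligible.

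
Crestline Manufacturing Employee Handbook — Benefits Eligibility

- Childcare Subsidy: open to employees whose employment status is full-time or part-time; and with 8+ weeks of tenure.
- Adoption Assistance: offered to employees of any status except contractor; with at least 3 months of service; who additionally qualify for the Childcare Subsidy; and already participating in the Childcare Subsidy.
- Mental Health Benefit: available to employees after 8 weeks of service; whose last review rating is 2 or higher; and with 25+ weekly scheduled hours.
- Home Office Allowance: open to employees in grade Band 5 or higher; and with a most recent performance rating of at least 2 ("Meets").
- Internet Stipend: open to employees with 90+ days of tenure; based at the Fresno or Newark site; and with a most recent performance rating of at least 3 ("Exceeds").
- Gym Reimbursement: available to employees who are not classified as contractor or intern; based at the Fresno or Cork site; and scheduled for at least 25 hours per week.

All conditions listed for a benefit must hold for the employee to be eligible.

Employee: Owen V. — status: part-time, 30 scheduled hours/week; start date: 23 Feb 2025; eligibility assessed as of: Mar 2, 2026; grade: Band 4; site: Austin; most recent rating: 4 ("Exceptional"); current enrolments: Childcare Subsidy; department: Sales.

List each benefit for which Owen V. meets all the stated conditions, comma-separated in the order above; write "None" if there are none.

Service from 23 Feb 2025 to Mar 2, 2026: 372 days.
Childcare Subsidy — status part-time ✓; service 372 days ≥ 8 weeks (≈56 days) ✓ → eligible.
Adoption Assistance — status part-time ✓ (not excluded); service 372 days ≥ 3 months (≈90 days) ✓; eligible for Childcare Subsidy ✓; enrolled in Childcare Subsidy ✓ → eligible.
Mental Health Benefit — service 372 days ≥ 8 weeks (≈56 days) ✓; rating 4 ≥ 2 ✓; 30 hrs/wk ≥ 25 ✓ → eligible.
Home Office Allowance — grade Band 4 < Band 5 ✗ → not eligible.
Internet Stipend — service 372 days ≥ 90 days ✓; site Austin ✗ (not Fresno or Newark) → not eligible.
Gym Reimbursement — status part-time ✓ (not excluded); site Austin ✗ (not Fresno or Cork) → not eligible.

Childcare Subsidy, Adoption Assistance, Mental Health Benefit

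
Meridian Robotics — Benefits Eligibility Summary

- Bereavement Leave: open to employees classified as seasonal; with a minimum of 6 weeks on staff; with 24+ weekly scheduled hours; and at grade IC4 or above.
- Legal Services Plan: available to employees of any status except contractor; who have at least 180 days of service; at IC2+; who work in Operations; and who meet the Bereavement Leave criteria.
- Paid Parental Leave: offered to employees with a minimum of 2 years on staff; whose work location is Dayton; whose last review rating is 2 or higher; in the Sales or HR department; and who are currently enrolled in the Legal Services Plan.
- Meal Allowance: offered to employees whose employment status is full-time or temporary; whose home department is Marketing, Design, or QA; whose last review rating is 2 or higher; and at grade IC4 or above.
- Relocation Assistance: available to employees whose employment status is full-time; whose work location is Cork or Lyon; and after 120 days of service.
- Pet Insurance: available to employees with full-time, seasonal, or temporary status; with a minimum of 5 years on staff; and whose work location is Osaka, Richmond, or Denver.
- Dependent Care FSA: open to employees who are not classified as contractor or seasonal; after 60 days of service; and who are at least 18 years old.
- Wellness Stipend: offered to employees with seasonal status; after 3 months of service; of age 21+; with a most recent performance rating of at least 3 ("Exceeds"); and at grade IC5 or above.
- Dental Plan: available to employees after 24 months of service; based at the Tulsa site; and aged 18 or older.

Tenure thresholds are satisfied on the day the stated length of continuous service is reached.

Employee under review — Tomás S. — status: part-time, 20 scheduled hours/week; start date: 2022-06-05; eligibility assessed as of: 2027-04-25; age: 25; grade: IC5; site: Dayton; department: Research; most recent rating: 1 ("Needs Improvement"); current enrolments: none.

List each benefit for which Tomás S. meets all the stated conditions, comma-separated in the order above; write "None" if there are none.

Service from 2022-06-05 to 2027-04-25: 1785 days.
Bereavement Leave — status part-time ✗ (requires seasonal) → not eligible.
Legal Services Plan — status part-time ✓ (not excluded); service 1785 days ≥ 180 days ✓; grade IC5 ≥ IC2 ✓; dept Research ✗ → not eligible.
Paid Parental Leave — service 1785 days ≥ 2 years (≈730 days) ✓; site Dayton ✓; rating 1 < 2 ✗ → not eligible.
Meal Allowance — status part-time ✗ (requires full-time or temporary) → not eligible.
Relocation Assistance — status part-time ✗ (requires full-time) → not eligible.
Pet Insurance — status part-time ✗ (requires full-time, seasonal, or temporary) → not eligible.
Dependent Care FSA — status part-time ✓ (not excluded); service 1785 days ≥ 60 days ✓; age 25 ≥ 18 ✓ → eligible.
Wellness Stipend — status part-time ✗ (requires seasonal) → not eligible.
Dental Plan — service 1785 days ≥ 24 months (≈720 days) ✓; site Dayton ✗ (not Tulsa) → not eligible.

Dependent Care FSA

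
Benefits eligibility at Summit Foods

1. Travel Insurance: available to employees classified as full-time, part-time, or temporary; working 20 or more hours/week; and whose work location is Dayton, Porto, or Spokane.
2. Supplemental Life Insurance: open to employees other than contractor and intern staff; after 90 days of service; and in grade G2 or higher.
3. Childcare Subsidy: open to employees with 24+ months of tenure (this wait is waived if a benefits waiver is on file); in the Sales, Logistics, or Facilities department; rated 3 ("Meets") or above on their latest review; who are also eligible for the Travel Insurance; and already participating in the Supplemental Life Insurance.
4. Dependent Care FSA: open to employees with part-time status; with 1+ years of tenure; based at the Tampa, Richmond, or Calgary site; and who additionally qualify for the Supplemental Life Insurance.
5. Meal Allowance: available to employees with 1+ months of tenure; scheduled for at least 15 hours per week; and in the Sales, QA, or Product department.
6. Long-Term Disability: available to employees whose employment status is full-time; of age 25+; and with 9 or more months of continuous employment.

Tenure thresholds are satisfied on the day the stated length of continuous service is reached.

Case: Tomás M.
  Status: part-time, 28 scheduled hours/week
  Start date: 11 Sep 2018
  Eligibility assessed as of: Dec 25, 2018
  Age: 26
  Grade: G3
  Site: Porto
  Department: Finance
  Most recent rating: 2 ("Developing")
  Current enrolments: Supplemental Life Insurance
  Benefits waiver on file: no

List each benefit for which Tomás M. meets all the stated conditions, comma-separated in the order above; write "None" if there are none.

Service from 11 Sep 2018 to Dec 25, 2018: 105 days.
Travel Insurance — status part-time ✓; 28 hrs/wk ≥ 20 ✓; site Porto ✓ → eligible.
Supplemental Life Insurance — status part-time ✓ (not excluded); service 105 days ≥ 90 days ✓; grade G3 ≥ G2 ✓ → eligible.
Childcare Subsidy — no waiver, service 105 days < 24 months (≈720 days) ✗ → not eligible.
Dependent Care FSA — status part-time ✓; service 105 days < 1 year (≈365 days) ✗ → not eligible.
Meal Allowance — service 105 days ≥ 1 month (≈30 days) ✓; 28 hrs/wk ≥ 15 ✓; dept Finance ✗ → not eligible.
Long-Term Disability — status part-time ✗ (requires full-time) → not eligible.

Travel Insurance, Supplemental Life Insurance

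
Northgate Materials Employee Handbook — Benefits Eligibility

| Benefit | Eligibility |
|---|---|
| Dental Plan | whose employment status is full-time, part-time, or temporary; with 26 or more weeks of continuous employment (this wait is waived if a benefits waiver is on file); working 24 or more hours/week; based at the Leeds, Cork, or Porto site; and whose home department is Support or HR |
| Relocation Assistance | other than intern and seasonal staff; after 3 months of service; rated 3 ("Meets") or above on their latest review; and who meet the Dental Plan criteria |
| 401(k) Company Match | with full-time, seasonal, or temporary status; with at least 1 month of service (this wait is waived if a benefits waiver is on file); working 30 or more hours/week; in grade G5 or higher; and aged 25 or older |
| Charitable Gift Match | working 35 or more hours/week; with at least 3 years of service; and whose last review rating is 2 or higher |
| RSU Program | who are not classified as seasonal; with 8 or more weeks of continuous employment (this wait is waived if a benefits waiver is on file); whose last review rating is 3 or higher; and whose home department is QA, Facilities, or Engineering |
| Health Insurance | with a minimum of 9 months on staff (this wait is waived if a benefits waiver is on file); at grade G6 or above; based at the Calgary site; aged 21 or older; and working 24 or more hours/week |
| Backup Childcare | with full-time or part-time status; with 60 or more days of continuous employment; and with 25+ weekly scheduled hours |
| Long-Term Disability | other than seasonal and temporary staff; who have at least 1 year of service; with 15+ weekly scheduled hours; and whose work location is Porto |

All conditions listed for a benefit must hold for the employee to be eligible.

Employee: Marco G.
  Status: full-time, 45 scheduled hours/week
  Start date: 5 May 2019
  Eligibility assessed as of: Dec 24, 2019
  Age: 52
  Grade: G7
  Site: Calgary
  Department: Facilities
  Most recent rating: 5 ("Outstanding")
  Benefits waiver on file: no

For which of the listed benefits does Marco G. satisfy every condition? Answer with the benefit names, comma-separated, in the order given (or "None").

Service from 5 May 2019 to Dec 24, 2019: 233 days.
Dental Plan — status full-time ✓; no waiver, service 233 days ≥ 26 weeks (≈182 days) ✓; 45 hrs/wk ≥ 24 ✓; site Calgary ✗ (not Leeds, Cork, or Porto) → not eligible.
Relocation Assistance — status full-time ✓ (not excluded); service 233 days ≥ 3 months (≈90 days) ✓; rating 5 ≥ 3 ✓; not eligible for Dental Plan ✗ → not eligible.
401(k) Company Match — status full-time ✓; no waiver, service 233 days ≥ 1 month (≈30 days) ✓; 45 hrs/wk ≥ 30 ✓; grade G7 ≥ G5 ✓; age 52 ≥ 25 ✓ → eligible.
Charitable Gift Match — 45 hrs/wk ≥ 35 ✓; service 233 days < 3 years (≈1095 days) ✗ → not eligible.
RSU Program — status full-time ✓ (not excluded); no waiver, service 233 days ≥ 8 weeks (≈56 days) ✓; rating 5 ≥ 3 ✓; dept Facilities ✓ → eligible.
Health Insurance — no waiver, service 233 days < 9 months (≈270 days) ✗ → not eligible.
Backup Childcare — status full-time ✓; service 233 days ≥ 60 days ✓; 45 hrs/wk ≥ 25 ✓ → eligible.
Long-Term Disability — status full-time ✓ (not excluded); service 233 days < 1 year (≈365 days) ✗ → not eligible.

401(k) Company Match, RSU Program, Backup Childcare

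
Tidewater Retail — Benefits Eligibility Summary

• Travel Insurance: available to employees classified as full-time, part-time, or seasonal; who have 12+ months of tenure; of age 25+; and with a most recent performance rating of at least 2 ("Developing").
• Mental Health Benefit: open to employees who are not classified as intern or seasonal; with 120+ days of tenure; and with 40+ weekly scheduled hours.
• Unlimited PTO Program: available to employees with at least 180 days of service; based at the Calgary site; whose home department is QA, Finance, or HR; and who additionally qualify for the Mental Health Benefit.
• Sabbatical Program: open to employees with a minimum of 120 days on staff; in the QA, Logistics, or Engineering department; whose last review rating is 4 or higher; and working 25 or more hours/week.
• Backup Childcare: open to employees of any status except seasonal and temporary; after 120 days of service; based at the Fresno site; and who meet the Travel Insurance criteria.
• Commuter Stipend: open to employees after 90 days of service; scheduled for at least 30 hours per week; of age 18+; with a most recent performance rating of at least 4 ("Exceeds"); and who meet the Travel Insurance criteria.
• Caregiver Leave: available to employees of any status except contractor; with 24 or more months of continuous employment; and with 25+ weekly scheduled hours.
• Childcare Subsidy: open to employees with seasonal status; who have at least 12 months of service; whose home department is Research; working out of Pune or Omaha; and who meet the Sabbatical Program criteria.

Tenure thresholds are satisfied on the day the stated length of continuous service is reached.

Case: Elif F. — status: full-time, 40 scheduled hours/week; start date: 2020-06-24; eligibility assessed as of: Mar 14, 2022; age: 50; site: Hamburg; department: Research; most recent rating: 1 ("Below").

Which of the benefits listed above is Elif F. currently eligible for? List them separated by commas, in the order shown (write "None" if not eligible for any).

Mental Health Benefit

Service from 2020-06-24 to Mar 14, 2022: 628 days.
Travel Insurance — status full-time ✓; service 628 days ≥ 12 months (≈360 days) ✓; age 50 ≥ 25 ✓; rating 1 < 2 ✗ → not eligible.
Mental Health Benefit — status full-time ✓ (not excluded); service 628 days ≥ 120 days ✓; 40 hrs/wk ≥ 40 ✓ → eligible.
Unlimited PTO Program — service 628 days ≥ 180 days ✓; site Hamburg ✗ (not Calgary) → not eligible.
Sabbatical Program — service 628 days ≥ 120 days ✓; dept Research ✗ → not eligible.
Backup Childcare — status full-time ✓ (not excluded); service 628 days ≥ 120 days ✓; site Hamburg ✗ (not Fresno) → not eligible.
Commuter Stipend — service 628 days ≥ 90 days ✓; 40 hrs/wk ≥ 30 ✓; age 50 ≥ 18 ✓; rating 1 < 4 ✗ → not eligible.
Caregiver Leave — status full-time ✓ (not excluded); service 628 days < 24 months (≈720 days) ✗ → not eligible.
Childcare Subsidy — status full-time ✗ (requires seasonal) → not eligible.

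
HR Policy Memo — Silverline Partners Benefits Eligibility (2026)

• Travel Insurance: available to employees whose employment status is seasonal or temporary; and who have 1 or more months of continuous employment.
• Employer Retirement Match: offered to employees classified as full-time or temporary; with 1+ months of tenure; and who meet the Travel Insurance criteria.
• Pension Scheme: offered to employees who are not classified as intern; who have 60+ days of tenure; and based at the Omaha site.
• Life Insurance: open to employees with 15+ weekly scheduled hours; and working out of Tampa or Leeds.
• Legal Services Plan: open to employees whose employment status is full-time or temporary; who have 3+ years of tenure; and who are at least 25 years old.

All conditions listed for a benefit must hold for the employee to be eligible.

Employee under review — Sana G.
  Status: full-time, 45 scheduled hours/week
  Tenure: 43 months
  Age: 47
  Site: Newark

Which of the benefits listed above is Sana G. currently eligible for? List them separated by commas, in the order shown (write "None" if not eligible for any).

Travel Insurance — status full-time ✗ (requires seasonal or temporary) → not eligible.
Employer Retirement Match — status full-time ✓; service 43 months ≥ 1 month ✓; not eligible for Travel Insurance ✗ → not eligible.
Pension Scheme — status full-time ✓ (not excluded); service 43 months ≥ 60 days ✓; site Newark ✗ (not Omaha) → not eligible.
Life Insurance — 45 hrs/wk ≥ 15 ✓; site Newark ✗ (not Tampa or Leeds) → not eligible.
Legal Services Plan — status full-time ✓; service 43 months ≥ 3 years (≈1095 days) ✓; age 47 ≥ 25 ✓ → eligible.

Legal Services Plan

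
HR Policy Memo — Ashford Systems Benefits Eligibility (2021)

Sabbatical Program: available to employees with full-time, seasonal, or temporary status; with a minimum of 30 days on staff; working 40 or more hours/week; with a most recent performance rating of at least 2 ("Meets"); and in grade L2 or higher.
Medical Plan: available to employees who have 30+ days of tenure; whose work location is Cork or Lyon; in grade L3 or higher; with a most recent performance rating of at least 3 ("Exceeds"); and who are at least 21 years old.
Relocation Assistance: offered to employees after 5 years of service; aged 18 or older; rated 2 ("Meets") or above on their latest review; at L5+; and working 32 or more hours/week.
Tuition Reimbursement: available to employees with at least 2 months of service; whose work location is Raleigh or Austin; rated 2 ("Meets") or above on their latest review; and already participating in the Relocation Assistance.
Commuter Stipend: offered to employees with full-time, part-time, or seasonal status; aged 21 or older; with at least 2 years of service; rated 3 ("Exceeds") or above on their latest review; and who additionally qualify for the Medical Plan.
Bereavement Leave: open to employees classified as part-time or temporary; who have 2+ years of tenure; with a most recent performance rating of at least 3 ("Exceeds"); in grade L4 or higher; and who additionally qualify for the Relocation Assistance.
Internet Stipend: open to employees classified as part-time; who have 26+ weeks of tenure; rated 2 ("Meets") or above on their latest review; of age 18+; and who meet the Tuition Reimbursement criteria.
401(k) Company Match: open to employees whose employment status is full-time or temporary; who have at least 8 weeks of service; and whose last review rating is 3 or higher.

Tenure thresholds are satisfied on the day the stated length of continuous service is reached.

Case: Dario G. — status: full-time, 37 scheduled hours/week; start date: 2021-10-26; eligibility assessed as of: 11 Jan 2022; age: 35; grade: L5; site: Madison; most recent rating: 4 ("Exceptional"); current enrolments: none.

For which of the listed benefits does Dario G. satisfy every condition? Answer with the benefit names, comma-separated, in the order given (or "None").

Service from 2021-10-26 to 11 Jan 2022: 77 days.
Sabbatical Program — status full-time ✓; service 77 days ≥ 30 days ✓; 37 hrs/wk < 40 ✗ → not eligible.
Medical Plan — service 77 days ≥ 30 days ✓; site Madison ✗ (not Cork or Lyon) → not eligible.
Relocation Assistance — service 77 days < 5 years (≈1825 days) ✗ → not eligible.
Tuition Reimbursement — service 77 days ≥ 2 months (≈60 days) ✓; site Madison ✗ (not Raleigh or Austin) → not eligible.
Commuter Stipend — status full-time ✓; age 35 ≥ 21 ✓; service 77 days < 2 years (≈730 days) ✗ → not eligible.
Bereavement Leave — status full-time ✗ (requires part-time or temporary) → not eligible.
Internet Stipend — status full-time ✗ (requires part-time) → not eligible.
401(k) Company Match — status full-time ✓; service 77 days ≥ 8 weeks (≈56 days) ✓; rating 4 ≥ 3 ✓ → eligible.

401(k) Company Match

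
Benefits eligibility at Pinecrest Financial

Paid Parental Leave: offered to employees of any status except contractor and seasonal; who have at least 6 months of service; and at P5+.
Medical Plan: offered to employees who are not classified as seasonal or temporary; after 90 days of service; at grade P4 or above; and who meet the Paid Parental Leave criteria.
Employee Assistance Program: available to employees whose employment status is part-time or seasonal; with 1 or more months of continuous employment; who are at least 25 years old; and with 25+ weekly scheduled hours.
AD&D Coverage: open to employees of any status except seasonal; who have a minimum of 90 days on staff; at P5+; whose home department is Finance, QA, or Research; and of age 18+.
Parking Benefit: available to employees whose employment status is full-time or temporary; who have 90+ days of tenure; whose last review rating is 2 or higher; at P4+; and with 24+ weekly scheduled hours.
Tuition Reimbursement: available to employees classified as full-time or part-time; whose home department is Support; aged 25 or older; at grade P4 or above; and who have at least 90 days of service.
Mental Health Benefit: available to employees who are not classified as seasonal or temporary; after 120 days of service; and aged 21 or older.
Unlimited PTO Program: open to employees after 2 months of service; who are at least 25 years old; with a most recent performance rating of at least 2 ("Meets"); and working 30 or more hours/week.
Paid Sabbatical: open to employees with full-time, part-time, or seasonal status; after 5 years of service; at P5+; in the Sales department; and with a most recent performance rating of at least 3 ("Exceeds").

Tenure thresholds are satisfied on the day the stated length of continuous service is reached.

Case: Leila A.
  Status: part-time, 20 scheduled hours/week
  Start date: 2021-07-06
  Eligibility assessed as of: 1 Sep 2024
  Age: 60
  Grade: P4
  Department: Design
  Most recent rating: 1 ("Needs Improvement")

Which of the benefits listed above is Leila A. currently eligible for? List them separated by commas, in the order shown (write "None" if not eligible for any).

Service from 2021-07-06 to 1 Sep 2024: 1153 days.
Paid Parental Leave — status part-time ✓ (not excluded); service 1153 days ≥ 6 months (≈180 days) ✓; grade P4 < P5 ✗ → not eligible.
Medical Plan — status part-time ✓ (not excluded); service 1153 days ≥ 90 days ✓; grade P4 ≥ P4 ✓; not eligible for Paid Parental Leave ✗ → not eligible.
Employee Assistance Program — status part-time ✓; service 1153 days ≥ 1 month (≈30 days) ✓; age 60 ≥ 25 ✓; 20 hrs/wk < 25 ✗ → not eligible.
AD&D Coverage — status part-time ✓ (not excluded); service 1153 days ≥ 90 days ✓; grade P4 < P5 ✗ → not eligible.
Parking Benefit — status part-time ✗ (requires full-time or temporary) → not eligible.
Tuition Reimbursement — status part-time ✓; dept Design ✗ → not eligible.
Mental Health Benefit — status part-time ✓ (not excluded); service 1153 days ≥ 120 days ✓; age 60 ≥ 21 ✓ → eligible.
Unlimited PTO Program — service 1153 days ≥ 2 months (≈60 days) ✓; age 60 ≥ 25 ✓; rating 1 < 2 ✗ → not eligible.
Paid Sabbatical — status part-time ✓; service 1153 days < 5 years (≈1825 days) ✗ → not eligible.

Mental Health Benefit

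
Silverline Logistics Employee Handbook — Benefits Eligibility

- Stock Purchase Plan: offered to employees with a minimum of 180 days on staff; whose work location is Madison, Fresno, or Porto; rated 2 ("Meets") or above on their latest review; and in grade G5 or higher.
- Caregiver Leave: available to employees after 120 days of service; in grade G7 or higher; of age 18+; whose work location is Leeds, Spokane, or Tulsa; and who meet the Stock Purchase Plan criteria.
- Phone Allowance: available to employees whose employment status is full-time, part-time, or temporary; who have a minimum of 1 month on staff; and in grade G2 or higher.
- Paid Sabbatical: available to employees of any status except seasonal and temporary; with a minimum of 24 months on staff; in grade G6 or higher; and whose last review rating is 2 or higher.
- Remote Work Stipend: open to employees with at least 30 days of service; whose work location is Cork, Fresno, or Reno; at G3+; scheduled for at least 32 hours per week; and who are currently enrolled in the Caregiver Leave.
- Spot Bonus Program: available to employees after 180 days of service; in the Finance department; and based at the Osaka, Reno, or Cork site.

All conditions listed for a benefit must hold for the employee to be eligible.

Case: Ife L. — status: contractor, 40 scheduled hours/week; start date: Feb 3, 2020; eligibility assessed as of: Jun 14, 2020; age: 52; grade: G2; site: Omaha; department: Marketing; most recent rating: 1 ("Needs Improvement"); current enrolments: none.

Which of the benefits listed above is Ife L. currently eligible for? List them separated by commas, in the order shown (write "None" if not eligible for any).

Service from Feb 3, 2020 to Jun 14, 2020: 132 days.
Stock Purchase Plan — service 132 days < 180 days ✗ → not eligible.
Caregiver Leave — service 132 days ≥ 120 days ✓; grade G2 < G7 ✗ → not eligible.
Phone Allowance — status contractor ✗ (requires full-time, part-time, or temporary) → not eligible.
Paid Sabbatical — status contractor ✓ (not excluded); service 132 days < 24 months (≈720 days) ✗ → not eligible.
Remote Work Stipend — service 132 days ≥ 30 days ✓; site Omaha ✗ (not Cork, Fresno, or Reno) → not eligible.
Spot Bonus Program — service 132 days < 180 days ✗ → not eligible.

None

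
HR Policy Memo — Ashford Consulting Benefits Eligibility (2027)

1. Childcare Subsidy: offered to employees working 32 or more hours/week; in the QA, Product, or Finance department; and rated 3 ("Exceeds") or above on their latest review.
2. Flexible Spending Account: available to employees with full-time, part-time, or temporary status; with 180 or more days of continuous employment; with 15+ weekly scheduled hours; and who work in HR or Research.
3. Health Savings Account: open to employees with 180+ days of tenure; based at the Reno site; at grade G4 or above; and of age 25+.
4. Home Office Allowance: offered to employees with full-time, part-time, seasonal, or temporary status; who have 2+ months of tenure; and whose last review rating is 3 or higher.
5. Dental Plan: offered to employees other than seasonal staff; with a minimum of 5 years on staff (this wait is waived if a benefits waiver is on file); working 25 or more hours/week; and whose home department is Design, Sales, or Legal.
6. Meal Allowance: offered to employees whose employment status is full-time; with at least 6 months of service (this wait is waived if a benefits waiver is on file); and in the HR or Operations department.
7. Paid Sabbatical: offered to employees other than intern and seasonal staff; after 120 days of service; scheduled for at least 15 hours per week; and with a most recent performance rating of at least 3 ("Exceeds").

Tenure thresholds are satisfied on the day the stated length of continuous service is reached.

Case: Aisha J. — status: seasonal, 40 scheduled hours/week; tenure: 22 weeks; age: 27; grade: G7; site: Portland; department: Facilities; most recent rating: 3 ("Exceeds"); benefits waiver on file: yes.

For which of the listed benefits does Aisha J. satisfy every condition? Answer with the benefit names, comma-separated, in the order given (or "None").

Home Office Allowance

Childcare Subsidy — 40 hrs/wk ≥ 32 ✓; dept Facilities ✗ → not eligible.
Flexible Spending Account — status seasonal ✗ (requires full-time, part-time, or temporary) → not eligible.
Health Savings Account — service 22 weeks < 180 days ✗ → not eligible.
Home Office Allowance — status seasonal ✓; service 22 weeks ≥ 2 months (≈60 days) ✓; rating 3 ≥ 3 ✓ → eligible.
Dental Plan — status seasonal ✗ (excluded) → not eligible.
Meal Allowance — status seasonal ✗ (requires full-time) → not eligible.
Paid Sabbatical — status seasonal ✗ (excluded) → not eligible.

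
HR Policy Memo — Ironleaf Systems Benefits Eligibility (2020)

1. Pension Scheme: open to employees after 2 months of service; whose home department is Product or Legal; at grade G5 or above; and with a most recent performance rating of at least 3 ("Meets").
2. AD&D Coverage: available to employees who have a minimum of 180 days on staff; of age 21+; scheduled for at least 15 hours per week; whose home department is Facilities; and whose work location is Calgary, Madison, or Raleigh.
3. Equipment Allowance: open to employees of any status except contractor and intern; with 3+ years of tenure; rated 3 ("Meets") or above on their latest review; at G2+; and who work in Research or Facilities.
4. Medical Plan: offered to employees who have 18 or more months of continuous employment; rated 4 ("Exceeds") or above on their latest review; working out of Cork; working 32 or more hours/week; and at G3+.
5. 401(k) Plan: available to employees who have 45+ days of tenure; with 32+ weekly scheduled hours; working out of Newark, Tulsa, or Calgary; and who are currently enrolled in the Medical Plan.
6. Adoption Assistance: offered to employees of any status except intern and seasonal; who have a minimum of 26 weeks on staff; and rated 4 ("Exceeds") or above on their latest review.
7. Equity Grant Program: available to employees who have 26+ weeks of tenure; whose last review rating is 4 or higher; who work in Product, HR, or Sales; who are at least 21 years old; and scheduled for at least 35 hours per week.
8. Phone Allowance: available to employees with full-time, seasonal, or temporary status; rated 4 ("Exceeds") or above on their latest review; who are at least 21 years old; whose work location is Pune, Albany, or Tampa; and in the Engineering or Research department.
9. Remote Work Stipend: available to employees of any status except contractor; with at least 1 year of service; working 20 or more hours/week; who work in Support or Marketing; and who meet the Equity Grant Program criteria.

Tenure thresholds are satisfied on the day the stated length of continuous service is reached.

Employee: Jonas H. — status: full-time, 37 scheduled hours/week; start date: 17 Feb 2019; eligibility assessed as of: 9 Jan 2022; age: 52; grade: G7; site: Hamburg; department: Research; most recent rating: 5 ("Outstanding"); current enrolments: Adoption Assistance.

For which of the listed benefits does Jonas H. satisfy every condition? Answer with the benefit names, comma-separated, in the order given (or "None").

Adoption Assistance

Service from 17 Feb 2019 to 9 Jan 2022: 1057 days.
Pension Scheme — service 1057 days ≥ 2 months (≈60 days) ✓; dept Research ✗ → not eligible.
AD&D Coverage — service 1057 days ≥ 180 days ✓; age 52 ≥ 21 ✓; 37 hrs/wk ≥ 15 ✓; dept Research ✗ → not eligible.
Equipment Allowance — status full-time ✓ (not excluded); service 1057 days < 3 years (≈1095 days) ✗ → not eligible.
Medical Plan — service 1057 days ≥ 18 months (≈540 days) ✓; rating 5 ≥ 4 ✓; site Hamburg ✗ (not Cork) → not eligible.
401(k) Plan — service 1057 days ≥ 45 days ✓; 37 hrs/wk ≥ 32 ✓; site Hamburg ✗ (not Newark, Tulsa, or Calgary) → not eligible.
Adoption Assistance — status full-time ✓ (not excluded); service 1057 days ≥ 26 weeks (≈182 days) ✓; rating 5 ≥ 4 ✓ → eligible.
Equity Grant Program — service 1057 days ≥ 26 weeks (≈182 days) ✓; rating 5 ≥ 4 ✓; dept Research ✗ → not eligible.
Phone Allowance — status full-time ✓; rating 5 ≥ 4 ✓; age 52 ≥ 21 ✓; site Hamburg ✗ (not Pune, Albany, or Tampa) → not eligible.
Remote Work Stipend — status full-time ✓ (not excluded); service 1057 days ≥ 1 year (≈365 days) ✓; 37 hrs/wk ≥ 20 ✓; dept Research ✗ → not eligible.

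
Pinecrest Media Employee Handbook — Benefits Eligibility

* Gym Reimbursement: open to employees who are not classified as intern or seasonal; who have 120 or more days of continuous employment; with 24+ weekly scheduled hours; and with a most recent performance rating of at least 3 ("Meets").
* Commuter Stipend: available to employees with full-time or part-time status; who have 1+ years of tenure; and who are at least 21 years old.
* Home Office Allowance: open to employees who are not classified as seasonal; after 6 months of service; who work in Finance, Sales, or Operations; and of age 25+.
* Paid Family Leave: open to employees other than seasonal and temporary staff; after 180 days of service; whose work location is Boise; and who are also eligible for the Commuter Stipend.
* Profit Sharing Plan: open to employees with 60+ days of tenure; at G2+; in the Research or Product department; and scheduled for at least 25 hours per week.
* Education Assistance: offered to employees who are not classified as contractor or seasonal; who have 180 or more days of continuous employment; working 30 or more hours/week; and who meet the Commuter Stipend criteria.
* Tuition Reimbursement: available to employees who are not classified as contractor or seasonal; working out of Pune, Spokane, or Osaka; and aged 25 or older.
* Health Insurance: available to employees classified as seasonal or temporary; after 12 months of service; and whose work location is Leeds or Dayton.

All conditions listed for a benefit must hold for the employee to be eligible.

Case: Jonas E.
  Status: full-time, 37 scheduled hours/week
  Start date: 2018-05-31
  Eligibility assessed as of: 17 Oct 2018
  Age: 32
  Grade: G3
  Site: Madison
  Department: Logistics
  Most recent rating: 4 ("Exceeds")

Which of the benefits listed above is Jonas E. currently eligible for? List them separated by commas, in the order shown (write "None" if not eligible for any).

Gym Reimbursement

Service from 2018-05-31 to 17 Oct 2018: 139 days.
Gym Reimbursement — status full-time ✓ (not excluded); service 139 days ≥ 120 days ✓; 37 hrs/wk ≥ 24 ✓; rating 4 ≥ 3 ✓ → eligible.
Commuter Stipend — status full-time ✓; service 139 days < 1 year (≈365 days) ✗ → not eligible.
Home Office Allowance — status full-time ✓ (not excluded); service 139 days < 6 months (≈180 days) ✗ → not eligible.
Paid Family Leave — status full-time ✓ (not excluded); service 139 days < 180 days ✗ → not eligible.
Profit Sharing Plan — service 139 days ≥ 60 days ✓; grade G3 ≥ G2 ✓; dept Logistics ✗ → not eligible.
Education Assistance — status full-time ✓ (not excluded); service 139 days < 180 days ✗ → not eligible.
Tuition Reimbursement — status full-time ✓ (not excluded); site Madison ✗ (not Pune, Spokane, or Osaka) → not eligible.
Health Insurance — status full-time ✗ (requires seasonal or temporary) → not eligible.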